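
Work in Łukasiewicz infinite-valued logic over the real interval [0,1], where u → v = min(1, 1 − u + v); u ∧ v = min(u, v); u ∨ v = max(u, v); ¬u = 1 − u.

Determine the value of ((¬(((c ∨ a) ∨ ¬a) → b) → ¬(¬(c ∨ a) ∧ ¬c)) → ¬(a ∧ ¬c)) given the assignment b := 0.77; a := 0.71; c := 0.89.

(c ∨ a) = max(0.89, 0.71) = 0.89
¬a: Łukasiewicz ¬ gives 1 − 0.71 = 0.29
((c ∨ a) ∨ ¬a) = max(0.89, 0.29) = 0.89
(((c ∨ a) ∨ ¬a) → b): min(1, 1 − 0.89 + 0.77) = 0.88
¬(((c ∨ a) ∨ ¬a) → b): Łukasiewicz ¬ gives 1 − 0.88 = 0.12
(c ∨ a) = max(0.89, 0.71) = 0.89
¬(c ∨ a): Łukasiewicz ¬ gives 1 − 0.89 = 0.11
¬c: Łukasiewicz ¬ gives 1 − 0.89 = 0.11
(¬(c ∨ a) ∧ ¬c) = min(0.11, 0.11) = 0.11
¬(¬(c ∨ a) ∧ ¬c): Łukasiewicz ¬ gives 1 − 0.11 = 0.89
(¬(((c ∨ a) ∨ ¬a) → b) → ¬(¬(c ∨ a) ∧ ¬c)): min(1, 1 − 0.12 + 0.89) = 1
¬c: Łukasiewicz ¬ gives 1 − 0.89 = 0.11
(a ∧ ¬c) = min(0.71, 0.11) = 0.11
¬(a ∧ ¬c): Łukasiewicz ¬ gives 1 − 0.11 = 0.89
((¬(((c ∨ a) ∨ ¬a) → b) → ¬(¬(c ∨ a) ∧ ¬c)) → ¬(a ∧ ¬c)): min(1, 1 − 1 + 0.89) = 0.89

0.89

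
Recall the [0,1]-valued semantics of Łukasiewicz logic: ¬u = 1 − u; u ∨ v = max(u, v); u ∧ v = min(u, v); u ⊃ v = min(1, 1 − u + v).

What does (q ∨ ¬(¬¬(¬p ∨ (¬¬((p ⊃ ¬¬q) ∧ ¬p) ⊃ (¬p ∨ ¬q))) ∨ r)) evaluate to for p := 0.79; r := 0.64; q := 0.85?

0.85

¬p: Łukasiewicz ¬ gives 1 − 0.79 = 0.21
¬q: Łukasiewicz ¬ gives 1 − 0.85 = 0.15
¬¬q: Łukasiewicz ¬ gives 1 − 0.15 = 0.85
(p ⊃ ¬¬q): min(1, 1 − 0.79 + 0.85) = 1
¬p: Łukasiewicz ¬ gives 1 − 0.79 = 0.21
((p ⊃ ¬¬q) ∧ ¬p) = min(1, 0.21) = 0.21
¬((p ⊃ ¬¬q) ∧ ¬p): Łukasiewicz ¬ gives 1 − 0.21 = 0.79
¬¬((p ⊃ ¬¬q) ∧ ¬p): Łukasiewicz ¬ gives 1 − 0.79 = 0.21
¬p: Łukasiewicz ¬ gives 1 − 0.79 = 0.21
¬q: Łukasiewicz ¬ gives 1 − 0.85 = 0.15
(¬p ∨ ¬q) = max(0.21, 0.15) = 0.21
(¬¬((p ⊃ ¬¬q) ∧ ¬p) ⊃ (¬p ∨ ¬q)): min(1, 1 − 0.21 + 0.21) = 1
(¬p ∨ (¬¬((p ⊃ ¬¬q) ∧ ¬p) ⊃ (¬p ∨ ¬q))) = max(0.21, 1) = 1
¬(¬p ∨ (¬¬((p ⊃ ¬¬q) ∧ ¬p) ⊃ (¬p ∨ ¬q))): Łukasiewicz ¬ gives 1 − 1 = 0
¬¬(¬p ∨ (¬¬((p ⊃ ¬¬q) ∧ ¬p) ⊃ (¬p ∨ ¬q))): Łukasiewicz ¬ gives 1 − 0 = 1
(¬¬(¬p ∨ (¬¬((p ⊃ ¬¬q) ∧ ¬p) ⊃ (¬p ∨ ¬q))) ∨ r) = max(1, 0.64) = 1
¬(¬¬(¬p ∨ (¬¬((p ⊃ ¬¬q) ∧ ¬p) ⊃ (¬p ∨ ¬q))) ∨ r): Łukasiewicz ¬ gives 1 − 1 = 0
(q ∨ ¬(¬¬(¬p ∨ (¬¬((p ⊃ ¬¬q) ∧ ¬p) ⊃ (¬p ∨ ¬q))) ∨ r)) = max(0.85, 0) = 0.85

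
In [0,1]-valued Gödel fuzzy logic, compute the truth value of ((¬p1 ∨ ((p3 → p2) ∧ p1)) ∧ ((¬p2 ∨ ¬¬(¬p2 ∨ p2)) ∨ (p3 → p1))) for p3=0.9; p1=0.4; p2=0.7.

0.40

¬p1: Gödel ¬ of 0.4 = 0 (operand ≠ 0)
(p3 → p2): 0.9 > 0.7, so result = 0.7
((p3 → p2) ∧ p1) = min(0.7, 0.4) = 0.4
(¬p1 ∨ ((p3 → p2) ∧ p1)) = max(0, 0.4) = 0.4
¬p2: Gödel ¬ of 0.7 = 0 (operand ≠ 0)
¬p2: Gödel ¬ of 0.7 = 0 (operand ≠ 0)
(¬p2 ∨ p2) = max(0, 0.7) = 0.7
¬(¬p2 ∨ p2): Gödel ¬ of 0.7 = 0 (operand ≠ 0)
¬¬(¬p2 ∨ p2): Gödel ¬ of 0 = 1 (operand is 0)
(¬p2 ∨ ¬¬(¬p2 ∨ p2)) = max(0, 1) = 1
(p3 → p1): 0.9 > 0.4, so result = 0.4
((¬p2 ∨ ¬¬(¬p2 ∨ p2)) ∨ (p3 → p1)) = max(1, 0.4) = 1
((¬p1 ∨ ((p3 → p2) ∧ p1)) ∧ ((¬p2 ∨ ¬¬(¬p2 ∨ p2)) ∨ (p3 → p1))) = min(0.4, 1) = 0.4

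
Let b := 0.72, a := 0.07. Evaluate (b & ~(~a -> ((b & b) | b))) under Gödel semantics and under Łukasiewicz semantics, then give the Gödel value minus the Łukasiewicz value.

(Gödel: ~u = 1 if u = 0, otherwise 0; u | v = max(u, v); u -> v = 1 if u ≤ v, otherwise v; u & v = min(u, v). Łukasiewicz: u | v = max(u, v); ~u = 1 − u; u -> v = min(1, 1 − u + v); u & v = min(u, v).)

-0.21

Gödel evaluation:
  ~a: Gödel ¬ of 0.07 = 0 (operand ≠ 0)
  (b & b) = min(0.72, 0.72) = 0.72
  ((b & b) | b) = max(0.72, 0.72) = 0.72
  (~a -> ((b & b) | b)): 0 ≤ 0.72, so result = 1
  ~(~a -> ((b & b) | b)): Gödel ¬ of 1 = 0 (operand ≠ 0)
  (b & ~(~a -> ((b & b) | b))) = min(0.72, 0) = 0
  Gödel value = 0
Łukasiewicz evaluation:
  ~a: Łukasiewicz ¬ gives 1 − 0.07 = 0.93
  (b & b) = min(0.72, 0.72) = 0.72
  ((b & b) | b) = max(0.72, 0.72) = 0.72
  (~a -> ((b & b) | b)): min(1, 1 − 0.93 + 0.72) = 0.79
  ~(~a -> ((b & b) | b)): Łukasiewicz ¬ gives 1 − 0.79 = 0.21
  (b & ~(~a -> ((b & b) | b))) = min(0.72, 0.21) = 0.21
  Łukasiewicz value = 0.21
Difference: 0 − 0.21 = -0.21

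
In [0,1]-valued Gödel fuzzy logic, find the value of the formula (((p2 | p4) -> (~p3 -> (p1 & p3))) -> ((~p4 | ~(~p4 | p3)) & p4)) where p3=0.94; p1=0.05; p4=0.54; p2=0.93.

0.00

(p2 | p4) = max(0.93, 0.54) = 0.93
~p3: Gödel ¬ of 0.94 = 0 (operand ≠ 0)
(p1 & p3) = min(0.05, 0.94) = 0.05
(~p3 -> (p1 & p3)): 0 ≤ 0.05, so result = 1
((p2 | p4) -> (~p3 -> (p1 & p3))): 0.93 ≤ 1, so result = 1
~p4: Gödel ¬ of 0.54 = 0 (operand ≠ 0)
~p4: Gödel ¬ of 0.54 = 0 (operand ≠ 0)
(~p4 | p3) = max(0, 0.94) = 0.94
~(~p4 | p3): Gödel ¬ of 0.94 = 0 (operand ≠ 0)
(~p4 | ~(~p4 | p3)) = max(0, 0) = 0
((~p4 | ~(~p4 | p3)) & p4) = min(0, 0.54) = 0
(((p2 | p4) -> (~p3 -> (p1 & p3))) -> ((~p4 | ~(~p4 | p3)) & p4)): 1 > 0, so result = 0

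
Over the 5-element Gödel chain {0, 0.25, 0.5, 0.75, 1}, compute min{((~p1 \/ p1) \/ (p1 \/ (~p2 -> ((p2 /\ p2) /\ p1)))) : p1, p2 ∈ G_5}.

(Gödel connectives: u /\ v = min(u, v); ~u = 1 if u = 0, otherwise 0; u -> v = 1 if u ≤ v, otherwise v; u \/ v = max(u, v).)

0.25

The minimum is attained at p1 = 0.25, p2 = 0:
  ~p1: Gödel ¬ of 0.25 = 0 (operand ≠ 0)
  (~p1 \/ p1) = max(0, 0.25) = 0.25
  ~p2: Gödel ¬ of 0 = 1 (operand is 0)
  (p2 /\ p2) = min(0, 0) = 0
  ((p2 /\ p2) /\ p1) = min(0, 0.25) = 0
  (~p2 -> ((p2 /\ p2) /\ p1)): 1 > 0, so result = 0
  (p1 \/ (~p2 -> ((p2 /\ p2) /\ p1))) = max(0.25, 0) = 0.25
  ((~p1 \/ p1) \/ (p1 \/ (~p2 -> ((p2 /\ p2) /\ p1)))) = max(0.25, 0.25) = 0.25
Checking all 25 assignments confirms none give a value below 0.25.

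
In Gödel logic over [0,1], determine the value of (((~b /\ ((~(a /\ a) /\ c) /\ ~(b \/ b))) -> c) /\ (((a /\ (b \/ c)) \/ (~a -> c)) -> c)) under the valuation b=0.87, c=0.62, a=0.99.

~b: Gödel ¬ of 0.87 = 0 (operand ≠ 0)
(a /\ a) = min(0.99, 0.99) = 0.99
~(a /\ a): Gödel ¬ of 0.99 = 0 (operand ≠ 0)
(~(a /\ a) /\ c) = min(0, 0.62) = 0
(b \/ b) = max(0.87, 0.87) = 0.87
~(b \/ b): Gödel ¬ of 0.87 = 0 (operand ≠ 0)
((~(a /\ a) /\ c) /\ ~(b \/ b)) = min(0, 0) = 0
(~b /\ ((~(a /\ a) /\ c) /\ ~(b \/ b))) = min(0, 0) = 0
((~b /\ ((~(a /\ a) /\ c) /\ ~(b \/ b))) -> c): 0 ≤ 0.62, so result = 1
(b \/ c) = max(0.87, 0.62) = 0.87
(a /\ (b \/ c)) = min(0.99, 0.87) = 0.87
~a: Gödel ¬ of 0.99 = 0 (operand ≠ 0)
(~a -> c): 0 ≤ 0.62, so result = 1
((a /\ (b \/ c)) \/ (~a -> c)) = max(0.87, 1) = 1
(((a /\ (b \/ c)) \/ (~a -> c)) -> c): 1 > 0.62, so result = 0.62
(((~b /\ ((~(a /\ a) /\ c) /\ ~(b \/ b))) -> c) /\ (((a /\ (b \/ c)) \/ (~a -> c)) -> c)) = min(1, 0.62) = 0.62

0.62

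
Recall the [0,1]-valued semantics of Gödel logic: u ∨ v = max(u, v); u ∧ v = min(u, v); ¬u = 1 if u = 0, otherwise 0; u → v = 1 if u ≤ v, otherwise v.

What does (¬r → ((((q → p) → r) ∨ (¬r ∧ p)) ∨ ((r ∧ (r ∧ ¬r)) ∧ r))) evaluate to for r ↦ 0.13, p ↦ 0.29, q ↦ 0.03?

¬r: Gödel ¬ of 0.13 = 0 (operand ≠ 0)
(q → p): 0.03 ≤ 0.29, so result = 1
((q → p) → r): 1 > 0.13, so result = 0.13
¬r: Gödel ¬ of 0.13 = 0 (operand ≠ 0)
(¬r ∧ p) = min(0, 0.29) = 0
(((q → p) → r) ∨ (¬r ∧ p)) = max(0.13, 0) = 0.13
¬r: Gödel ¬ of 0.13 = 0 (operand ≠ 0)
(r ∧ ¬r) = min(0.13, 0) = 0
(r ∧ (r ∧ ¬r)) = min(0.13, 0) = 0
((r ∧ (r ∧ ¬r)) ∧ r) = min(0, 0.13) = 0
((((q → p) → r) ∨ (¬r ∧ p)) ∨ ((r ∧ (r ∧ ¬r)) ∧ r)) = max(0.13, 0) = 0.13
(¬r → ((((q → p) → r) ∨ (¬r ∧ p)) ∨ ((r ∧ (r ∧ ¬r)) ∧ r))): 0 ≤ 0.13, so result = 1

1.00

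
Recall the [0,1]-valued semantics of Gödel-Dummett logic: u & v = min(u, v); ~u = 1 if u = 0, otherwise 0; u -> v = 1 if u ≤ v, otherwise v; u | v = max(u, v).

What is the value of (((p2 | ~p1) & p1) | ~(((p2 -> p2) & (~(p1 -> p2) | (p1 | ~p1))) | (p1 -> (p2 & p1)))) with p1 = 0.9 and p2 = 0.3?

0.30

~p1: Gödel ¬ of 0.9 = 0 (operand ≠ 0)
(p2 | ~p1) = max(0.3, 0) = 0.3
((p2 | ~p1) & p1) = min(0.3, 0.9) = 0.3
(p2 -> p2): 0.3 ≤ 0.3, so result = 1
(p1 -> p2): 0.9 > 0.3, so result = 0.3
~(p1 -> p2): Gödel ¬ of 0.3 = 0 (operand ≠ 0)
~p1: Gödel ¬ of 0.9 = 0 (operand ≠ 0)
(p1 | ~p1) = max(0.9, 0) = 0.9
(~(p1 -> p2) | (p1 | ~p1)) = max(0, 0.9) = 0.9
((p2 -> p2) & (~(p1 -> p2) | (p1 | ~p1))) = min(1, 0.9) = 0.9
(p2 & p1) = min(0.3, 0.9) = 0.3
(p1 -> (p2 & p1)): 0.9 > 0.3, so result = 0.3
(((p2 -> p2) & (~(p1 -> p2) | (p1 | ~p1))) | (p1 -> (p2 & p1))) = max(0.9, 0.3) = 0.9
~(((p2 -> p2) & (~(p1 -> p2) | (p1 | ~p1))) | (p1 -> (p2 & p1))): Gödel ¬ of 0.9 = 0 (operand ≠ 0)
(((p2 | ~p1) & p1) | ~(((p2 -> p2) & (~(p1 -> p2) | (p1 | ~p1))) | (p1 -> (p2 & p1)))) = max(0.3, 0) = 0.3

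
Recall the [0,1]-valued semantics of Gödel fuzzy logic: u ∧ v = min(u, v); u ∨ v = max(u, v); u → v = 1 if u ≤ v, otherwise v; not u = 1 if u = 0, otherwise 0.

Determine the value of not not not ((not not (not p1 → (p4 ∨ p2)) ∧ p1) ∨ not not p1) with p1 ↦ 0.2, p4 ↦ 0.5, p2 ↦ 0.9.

not p1: Gödel ¬ of 0.2 = 0 (operand ≠ 0)
(p4 ∨ p2) = max(0.5, 0.9) = 0.9
(not p1 → (p4 ∨ p2)): 0 ≤ 0.9, so result = 1
not (not p1 → (p4 ∨ p2)): Gödel ¬ of 1 = 0 (operand ≠ 0)
not not (not p1 → (p4 ∨ p2)): Gödel ¬ of 0 = 1 (operand is 0)
(not not (not p1 → (p4 ∨ p2)) ∧ p1) = min(1, 0.2) = 0.2
not p1: Gödel ¬ of 0.2 = 0 (operand ≠ 0)
not not p1: Gödel ¬ of 0 = 1 (operand is 0)
((not not (not p1 → (p4 ∨ p2)) ∧ p1) ∨ not not p1) = max(0.2, 1) = 1
not ((not not (not p1 → (p4 ∨ p2)) ∧ p1) ∨ not not p1): Gödel ¬ of 1 = 0 (operand ≠ 0)
not not ((not not (not p1 → (p4 ∨ p2)) ∧ p1) ∨ not not p1): Gödel ¬ of 0 = 1 (operand is 0)
not not not ((not not (not p1 → (p4 ∨ p2)) ∧ p1) ∨ not not p1): Gödel ¬ of 1 = 0 (operand ≠ 0)

0.00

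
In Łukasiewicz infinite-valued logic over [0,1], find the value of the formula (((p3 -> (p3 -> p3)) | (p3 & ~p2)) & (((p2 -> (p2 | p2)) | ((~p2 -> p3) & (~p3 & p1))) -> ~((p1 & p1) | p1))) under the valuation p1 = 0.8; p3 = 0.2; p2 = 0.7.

(p3 -> p3): min(1, 1 − 0.2 + 0.2) = 1
(p3 -> (p3 -> p3)): min(1, 1 − 0.2 + 1) = 1
~p2: Łukasiewicz ¬ gives 1 − 0.7 = 0.3
(p3 & ~p2) = min(0.2, 0.3) = 0.2
((p3 -> (p3 -> p3)) | (p3 & ~p2)) = max(1, 0.2) = 1
(p2 | p2) = max(0.7, 0.7) = 0.7
(p2 -> (p2 | p2)): min(1, 1 − 0.7 + 0.7) = 1
~p2: Łukasiewicz ¬ gives 1 − 0.7 = 0.3
(~p2 -> p3): min(1, 1 − 0.3 + 0.2) = 0.9
~p3: Łukasiewicz ¬ gives 1 − 0.2 = 0.8
(~p3 & p1) = min(0.8, 0.8) = 0.8
((~p2 -> p3) & (~p3 & p1)) = min(0.9, 0.8) = 0.8
((p2 -> (p2 | p2)) | ((~p2 -> p3) & (~p3 & p1))) = max(1, 0.8) = 1
(p1 & p1) = min(0.8, 0.8) = 0.8
((p1 & p1) | p1) = max(0.8, 0.8) = 0.8
~((p1 & p1) | p1): Łukasiewicz ¬ gives 1 − 0.8 = 0.2
(((p2 -> (p2 | p2)) | ((~p2 -> p3) & (~p3 & p1))) -> ~((p1 & p1) | p1)): min(1, 1 − 1 + 0.2) = 0.2
(((p3 -> (p3 -> p3)) | (p3 & ~p2)) & (((p2 -> (p2 | p2)) | ((~p2 -> p3) & (~p3 & p1))) -> ~((p1 & p1) | p1))) = min(1, 0.2) = 0.2

0.20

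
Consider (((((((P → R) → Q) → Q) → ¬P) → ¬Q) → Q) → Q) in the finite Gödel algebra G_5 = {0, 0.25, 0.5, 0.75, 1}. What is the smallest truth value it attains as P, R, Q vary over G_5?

The minimum is attained at P = 0, R = 0, Q = 0.25:
  (P → R): 0 ≤ 0, so result = 1
  ((P → R) → Q): 1 > 0.25, so result = 0.25
  (((P → R) → Q) → Q): 0.25 ≤ 0.25, so result = 1
  ¬P: Gödel ¬ of 0 = 1 (operand is 0)
  ((((P → R) → Q) → Q) → ¬P): 1 ≤ 1, so result = 1
  ¬Q: Gödel ¬ of 0.25 = 0 (operand ≠ 0)
  (((((P → R) → Q) → Q) → ¬P) → ¬Q): 1 > 0, so result = 0
  ((((((P → R) → Q) → Q) → ¬P) → ¬Q) → Q): 0 ≤ 0.25, so result = 1
  (((((((P → R) → Q) → Q) → ¬P) → ¬Q) → Q) → Q): 1 > 0.25, so result = 0.25
Checking all 125 assignments confirms none give a value below 0.25.

0.25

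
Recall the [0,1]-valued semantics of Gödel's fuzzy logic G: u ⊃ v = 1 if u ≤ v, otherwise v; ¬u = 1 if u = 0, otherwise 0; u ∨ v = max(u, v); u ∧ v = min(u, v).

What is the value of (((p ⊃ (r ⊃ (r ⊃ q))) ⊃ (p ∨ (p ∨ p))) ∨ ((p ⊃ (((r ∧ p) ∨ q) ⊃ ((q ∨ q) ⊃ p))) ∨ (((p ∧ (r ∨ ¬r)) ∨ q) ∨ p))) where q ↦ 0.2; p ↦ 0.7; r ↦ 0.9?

1.00

(r ⊃ q): 0.9 > 0.2, so result = 0.2
(r ⊃ (r ⊃ q)): 0.9 > 0.2, so result = 0.2
(p ⊃ (r ⊃ (r ⊃ q))): 0.7 > 0.2, so result = 0.2
(p ∨ p) = max(0.7, 0.7) = 0.7
(p ∨ (p ∨ p)) = max(0.7, 0.7) = 0.7
((p ⊃ (r ⊃ (r ⊃ q))) ⊃ (p ∨ (p ∨ p))): 0.2 ≤ 0.7, so result = 1
(r ∧ p) = min(0.9, 0.7) = 0.7
((r ∧ p) ∨ q) = max(0.7, 0.2) = 0.7
(q ∨ q) = max(0.2, 0.2) = 0.2
((q ∨ q) ⊃ p): 0.2 ≤ 0.7, so result = 1
(((r ∧ p) ∨ q) ⊃ ((q ∨ q) ⊃ p)): 0.7 ≤ 1, so result = 1
(p ⊃ (((r ∧ p) ∨ q) ⊃ ((q ∨ q) ⊃ p))): 0.7 ≤ 1, so result = 1
¬r: Gödel ¬ of 0.9 = 0 (operand ≠ 0)
(r ∨ ¬r) = max(0.9, 0) = 0.9
(p ∧ (r ∨ ¬r)) = min(0.7, 0.9) = 0.7
((p ∧ (r ∨ ¬r)) ∨ q) = max(0.7, 0.2) = 0.7
(((p ∧ (r ∨ ¬r)) ∨ q) ∨ p) = max(0.7, 0.7) = 0.7
((p ⊃ (((r ∧ p) ∨ q) ⊃ ((q ∨ q) ⊃ p))) ∨ (((p ∧ (r ∨ ¬r)) ∨ q) ∨ p)) = max(1, 0.7) = 1
(((p ⊃ (r ⊃ (r ⊃ q))) ⊃ (p ∨ (p ∨ p))) ∨ ((p ⊃ (((r ∧ p) ∨ q) ⊃ ((q ∨ q) ⊃ p))) ∨ (((p ∧ (r ∨ ¬r)) ∨ q) ∨ p))) = max(1, 1) = 1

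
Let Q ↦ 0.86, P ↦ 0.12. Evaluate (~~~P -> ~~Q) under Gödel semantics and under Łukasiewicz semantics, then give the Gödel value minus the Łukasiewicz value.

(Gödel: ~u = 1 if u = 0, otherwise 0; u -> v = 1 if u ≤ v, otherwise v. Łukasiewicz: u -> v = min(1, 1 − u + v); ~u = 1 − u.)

0.02

Gödel evaluation:
  ~P: Gödel ¬ of 0.12 = 0 (operand ≠ 0)
  ~~P: Gödel ¬ of 0 = 1 (operand is 0)
  ~~~P: Gödel ¬ of 1 = 0 (operand ≠ 0)
  ~Q: Gödel ¬ of 0.86 = 0 (operand ≠ 0)
  ~~Q: Gödel ¬ of 0 = 1 (operand is 0)
  (~~~P -> ~~Q): 0 ≤ 1, so result = 1
  Gödel value = 1
Łukasiewicz evaluation:
  ~P: Łukasiewicz ¬ gives 1 − 0.12 = 0.88
  ~~P: Łukasiewicz ¬ gives 1 − 0.88 = 0.12
  ~~~P: Łukasiewicz ¬ gives 1 − 0.12 = 0.88
  ~Q: Łukasiewicz ¬ gives 1 − 0.86 = 0.14
  ~~Q: Łukasiewicz ¬ gives 1 − 0.14 = 0.86
  (~~~P -> ~~Q): min(1, 1 − 0.88 + 0.86) = 0.98
  Łukasiewicz value = 0.98
Difference: 1 − 0.98 = 0.02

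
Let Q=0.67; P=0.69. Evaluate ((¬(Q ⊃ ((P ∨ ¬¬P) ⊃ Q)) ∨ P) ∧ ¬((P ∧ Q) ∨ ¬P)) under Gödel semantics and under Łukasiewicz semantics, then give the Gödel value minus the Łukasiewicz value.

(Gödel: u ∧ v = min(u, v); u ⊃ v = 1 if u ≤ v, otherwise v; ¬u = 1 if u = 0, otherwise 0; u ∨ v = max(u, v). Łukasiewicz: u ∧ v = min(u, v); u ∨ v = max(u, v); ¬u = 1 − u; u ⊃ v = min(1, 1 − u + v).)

-0.33

Gödel evaluation:
  ¬P: Gödel ¬ of 0.69 = 0 (operand ≠ 0)
  ¬¬P: Gödel ¬ of 0 = 1 (operand is 0)
  (P ∨ ¬¬P) = max(0.69, 1) = 1
  ((P ∨ ¬¬P) ⊃ Q): 1 > 0.67, so result = 0.67
  (Q ⊃ ((P ∨ ¬¬P) ⊃ Q)): 0.67 ≤ 0.67, so result = 1
  ¬(Q ⊃ ((P ∨ ¬¬P) ⊃ Q)): Gödel ¬ of 1 = 0 (operand ≠ 0)
  (¬(Q ⊃ ((P ∨ ¬¬P) ⊃ Q)) ∨ P) = max(0, 0.69) = 0.69
  (P ∧ Q) = min(0.69, 0.67) = 0.67
  ¬P: Gödel ¬ of 0.69 = 0 (operand ≠ 0)
  ((P ∧ Q) ∨ ¬P) = max(0.67, 0) = 0.67
  ¬((P ∧ Q) ∨ ¬P): Gödel ¬ of 0.67 = 0 (operand ≠ 0)
  ((¬(Q ⊃ ((P ∨ ¬¬P) ⊃ Q)) ∨ P) ∧ ¬((P ∧ Q) ∨ ¬P)) = min(0.69, 0) = 0
  Gödel value = 0
Łukasiewicz evaluation:
  ¬P: Łukasiewicz ¬ gives 1 − 0.69 = 0.31
  ¬¬P: Łukasiewicz ¬ gives 1 − 0.31 = 0.69
  (P ∨ ¬¬P) = max(0.69, 0.69) = 0.69
  ((P ∨ ¬¬P) ⊃ Q): min(1, 1 − 0.69 + 0.67) = 0.98
  (Q ⊃ ((P ∨ ¬¬P) ⊃ Q)): min(1, 1 − 0.67 + 0.98) = 1
  ¬(Q ⊃ ((P ∨ ¬¬P) ⊃ Q)): Łukasiewicz ¬ gives 1 − 1 = 0
  (¬(Q ⊃ ((P ∨ ¬¬P) ⊃ Q)) ∨ P) = max(0, 0.69) = 0.69
  (P ∧ Q) = min(0.69, 0.67) = 0.67
  ¬P: Łukasiewicz ¬ gives 1 − 0.69 = 0.31
  ((P ∧ Q) ∨ ¬P) = max(0.67, 0.31) = 0.67
  ¬((P ∧ Q) ∨ ¬P): Łukasiewicz ¬ gives 1 − 0.67 = 0.33
  ((¬(Q ⊃ ((P ∨ ¬¬P) ⊃ Q)) ∨ P) ∧ ¬((P ∧ Q) ∨ ¬P)) = min(0.69, 0.33) = 0.33
  Łukasiewicz value = 0.33
Difference: 0 − 0.33 = -0.33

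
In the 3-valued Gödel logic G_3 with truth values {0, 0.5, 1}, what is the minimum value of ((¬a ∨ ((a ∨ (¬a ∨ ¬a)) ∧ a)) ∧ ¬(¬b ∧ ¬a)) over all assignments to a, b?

The minimum is attained at a = 0, b = 0:
  ¬a: Gödel ¬ of 0 = 1 (operand is 0)
  ¬a: Gödel ¬ of 0 = 1 (operand is 0)
  ¬a: Gödel ¬ of 0 = 1 (operand is 0)
  (¬a ∨ ¬a) = max(1, 1) = 1
  (a ∨ (¬a ∨ ¬a)) = max(0, 1) = 1
  ((a ∨ (¬a ∨ ¬a)) ∧ a) = min(1, 0) = 0
  (¬a ∨ ((a ∨ (¬a ∨ ¬a)) ∧ a)) = max(1, 0) = 1
  ¬b: Gödel ¬ of 0 = 1 (operand is 0)
  ¬a: Gödel ¬ of 0 = 1 (operand is 0)
  (¬b ∧ ¬a) = min(1, 1) = 1
  ¬(¬b ∧ ¬a): Gödel ¬ of 1 = 0 (operand ≠ 0)
  ((¬a ∨ ((a ∨ (¬a ∨ ¬a)) ∧ a)) ∧ ¬(¬b ∧ ¬a)) = min(1, 0) = 0
Checking all 9 assignments confirms none give a value below 0.00.

0.00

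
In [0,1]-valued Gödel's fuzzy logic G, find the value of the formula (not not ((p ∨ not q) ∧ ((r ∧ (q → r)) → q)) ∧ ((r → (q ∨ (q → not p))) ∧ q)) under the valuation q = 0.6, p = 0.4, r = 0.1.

not q: Gödel ¬ of 0.6 = 0 (operand ≠ 0)
(p ∨ not q) = max(0.4, 0) = 0.4
(q → r): 0.6 > 0.1, so result = 0.1
(r ∧ (q → r)) = min(0.1, 0.1) = 0.1
((r ∧ (q → r)) → q): 0.1 ≤ 0.6, so result = 1
((p ∨ not q) ∧ ((r ∧ (q → r)) → q)) = min(0.4, 1) = 0.4
not ((p ∨ not q) ∧ ((r ∧ (q → r)) → q)): Gödel ¬ of 0.4 = 0 (operand ≠ 0)
not not ((p ∨ not q) ∧ ((r ∧ (q → r)) → q)): Gödel ¬ of 0 = 1 (operand is 0)
not p: Gödel ¬ of 0.4 = 0 (operand ≠ 0)
(q → not p): 0.6 > 0, so result = 0
(q ∨ (q → not p)) = max(0.6, 0) = 0.6
(r → (q ∨ (q → not p))): 0.1 ≤ 0.6, so result = 1
((r → (q ∨ (q → not p))) ∧ q) = min(1, 0.6) = 0.6
(not not ((p ∨ not q) ∧ ((r ∧ (q → r)) → q)) ∧ ((r → (q ∨ (q → not p))) ∧ q)) = min(1, 0.6) = 0.6

0.60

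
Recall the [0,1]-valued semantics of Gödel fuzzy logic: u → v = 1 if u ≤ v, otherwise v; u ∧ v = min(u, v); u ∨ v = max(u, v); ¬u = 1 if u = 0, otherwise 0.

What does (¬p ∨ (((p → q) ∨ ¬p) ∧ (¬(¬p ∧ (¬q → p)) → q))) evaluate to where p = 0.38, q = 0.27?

¬p: Gödel ¬ of 0.38 = 0 (operand ≠ 0)
(p → q): 0.38 > 0.27, so result = 0.27
¬p: Gödel ¬ of 0.38 = 0 (operand ≠ 0)
((p → q) ∨ ¬p) = max(0.27, 0) = 0.27
¬p: Gödel ¬ of 0.38 = 0 (operand ≠ 0)
¬q: Gödel ¬ of 0.27 = 0 (operand ≠ 0)
(¬q → p): 0 ≤ 0.38, so result = 1
(¬p ∧ (¬q → p)) = min(0, 1) = 0
¬(¬p ∧ (¬q → p)): Gödel ¬ of 0 = 1 (operand is 0)
(¬(¬p ∧ (¬q → p)) → q): 1 > 0.27, so result = 0.27
(((p → q) ∨ ¬p) ∧ (¬(¬p ∧ (¬q → p)) → q)) = min(0.27, 0.27) = 0.27
(¬p ∨ (((p → q) ∨ ¬p) ∧ (¬(¬p ∧ (¬q → p)) → q))) = max(0, 0.27) = 0.27

0.27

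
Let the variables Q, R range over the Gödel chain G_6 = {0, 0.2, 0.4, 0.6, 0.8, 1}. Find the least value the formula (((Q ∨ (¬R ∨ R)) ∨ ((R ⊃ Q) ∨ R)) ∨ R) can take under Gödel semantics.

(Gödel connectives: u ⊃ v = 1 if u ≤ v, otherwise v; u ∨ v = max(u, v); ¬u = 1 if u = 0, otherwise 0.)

0.20

The minimum is attained at Q = 0, R = 0.2:
  ¬R: Gödel ¬ of 0.2 = 0 (operand ≠ 0)
  (¬R ∨ R) = max(0, 0.2) = 0.2
  (Q ∨ (¬R ∨ R)) = max(0, 0.2) = 0.2
  (R ⊃ Q): 0.2 > 0, so result = 0
  ((R ⊃ Q) ∨ R) = max(0, 0.2) = 0.2
  ((Q ∨ (¬R ∨ R)) ∨ ((R ⊃ Q) ∨ R)) = max(0.2, 0.2) = 0.2
  (((Q ∨ (¬R ∨ R)) ∨ ((R ⊃ Q) ∨ R)) ∨ R) = max(0.2, 0.2) = 0.2
Checking all 36 assignments confirms none give a value below 0.20.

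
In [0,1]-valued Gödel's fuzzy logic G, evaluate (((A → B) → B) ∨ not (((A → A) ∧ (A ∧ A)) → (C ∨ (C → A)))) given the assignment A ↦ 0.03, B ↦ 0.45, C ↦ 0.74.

(A → B): 0.03 ≤ 0.45, so result = 1
((A → B) → B): 1 > 0.45, so result = 0.45
(A → A): 0.03 ≤ 0.03, so result = 1
(A ∧ A) = min(0.03, 0.03) = 0.03
((A → A) ∧ (A ∧ A)) = min(1, 0.03) = 0.03
(C → A): 0.74 > 0.03, so result = 0.03
(C ∨ (C → A)) = max(0.74, 0.03) = 0.74
(((A → A) ∧ (A ∧ A)) → (C ∨ (C → A))): 0.03 ≤ 0.74, so result = 1
not (((A → A) ∧ (A ∧ A)) → (C ∨ (C → A))): Gödel ¬ of 1 = 0 (operand ≠ 0)
(((A → B) → B) ∨ not (((A → A) ∧ (A ∧ A)) → (C ∨ (C → A)))) = max(0.45, 0) = 0.45

0.45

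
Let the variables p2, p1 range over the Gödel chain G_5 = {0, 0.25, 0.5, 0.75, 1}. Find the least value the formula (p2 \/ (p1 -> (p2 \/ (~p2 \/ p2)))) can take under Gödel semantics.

0.25

The minimum is attained at p2 = 0.25, p1 = 0.5:
  ~p2: Gödel ¬ of 0.25 = 0 (operand ≠ 0)
  (~p2 \/ p2) = max(0, 0.25) = 0.25
  (p2 \/ (~p2 \/ p2)) = max(0.25, 0.25) = 0.25
  (p1 -> (p2 \/ (~p2 \/ p2))): 0.5 > 0.25, so result = 0.25
  (p2 \/ (p1 -> (p2 \/ (~p2 \/ p2)))) = max(0.25, 0.25) = 0.25
Checking all 25 assignments confirms none give a value below 0.25.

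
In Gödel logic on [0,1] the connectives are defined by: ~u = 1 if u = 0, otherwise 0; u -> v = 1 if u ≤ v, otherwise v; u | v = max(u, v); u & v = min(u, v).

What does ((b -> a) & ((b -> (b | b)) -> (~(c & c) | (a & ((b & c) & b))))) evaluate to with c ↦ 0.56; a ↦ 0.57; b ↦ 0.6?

0.56

(b -> a): 0.6 > 0.57, so result = 0.57
(b | b) = max(0.6, 0.6) = 0.6
(b -> (b | b)): 0.6 ≤ 0.6, so result = 1
(c & c) = min(0.56, 0.56) = 0.56
~(c & c): Gödel ¬ of 0.56 = 0 (operand ≠ 0)
(b & c) = min(0.6, 0.56) = 0.56
((b & c) & b) = min(0.56, 0.6) = 0.56
(a & ((b & c) & b)) = min(0.57, 0.56) = 0.56
(~(c & c) | (a & ((b & c) & b))) = max(0, 0.56) = 0.56
((b -> (b | b)) -> (~(c & c) | (a & ((b & c) & b)))): 1 > 0.56, so result = 0.56
((b -> a) & ((b -> (b | b)) -> (~(c & c) | (a & ((b & c) & b))))) = min(0.57, 0.56) = 0.56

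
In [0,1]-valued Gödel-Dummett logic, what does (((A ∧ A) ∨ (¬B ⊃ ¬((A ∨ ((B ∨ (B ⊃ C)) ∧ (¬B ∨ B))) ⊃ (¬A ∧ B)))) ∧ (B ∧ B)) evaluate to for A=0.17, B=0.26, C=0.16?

(A ∧ A) = min(0.17, 0.17) = 0.17
¬B: Gödel ¬ of 0.26 = 0 (operand ≠ 0)
(B ⊃ C): 0.26 > 0.16, so result = 0.16
(B ∨ (B ⊃ C)) = max(0.26, 0.16) = 0.26
¬B: Gödel ¬ of 0.26 = 0 (operand ≠ 0)
(¬B ∨ B) = max(0, 0.26) = 0.26
((B ∨ (B ⊃ C)) ∧ (¬B ∨ B)) = min(0.26, 0.26) = 0.26
(A ∨ ((B ∨ (B ⊃ C)) ∧ (¬B ∨ B))) = max(0.17, 0.26) = 0.26
¬A: Gödel ¬ of 0.17 = 0 (operand ≠ 0)
(¬A ∧ B) = min(0, 0.26) = 0
((A ∨ ((B ∨ (B ⊃ C)) ∧ (¬B ∨ B))) ⊃ (¬A ∧ B)): 0.26 > 0, so result = 0
¬((A ∨ ((B ∨ (B ⊃ C)) ∧ (¬B ∨ B))) ⊃ (¬A ∧ B)): Gödel ¬ of 0 = 1 (operand is 0)
(¬B ⊃ ¬((A ∨ ((B ∨ (B ⊃ C)) ∧ (¬B ∨ B))) ⊃ (¬A ∧ B))): 0 ≤ 1, so result = 1
((A ∧ A) ∨ (¬B ⊃ ¬((A ∨ ((B ∨ (B ⊃ C)) ∧ (¬B ∨ B))) ⊃ (¬A ∧ B)))) = max(0.17, 1) = 1
(B ∧ B) = min(0.26, 0.26) = 0.26
(((A ∧ A) ∨ (¬B ⊃ ¬((A ∨ ((B ∨ (B ⊃ C)) ∧ (¬B ∨ B))) ⊃ (¬A ∧ B)))) ∧ (B ∧ B)) = min(1, 0.26) = 0.26

0.26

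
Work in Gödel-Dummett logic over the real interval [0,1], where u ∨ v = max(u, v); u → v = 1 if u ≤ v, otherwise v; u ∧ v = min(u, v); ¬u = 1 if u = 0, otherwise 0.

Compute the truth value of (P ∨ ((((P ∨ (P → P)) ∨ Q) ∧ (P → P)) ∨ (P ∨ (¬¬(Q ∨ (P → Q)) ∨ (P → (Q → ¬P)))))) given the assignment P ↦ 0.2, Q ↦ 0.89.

1.00

(P → P): 0.2 ≤ 0.2, so result = 1
(P ∨ (P → P)) = max(0.2, 1) = 1
((P ∨ (P → P)) ∨ Q) = max(1, 0.89) = 1
(P → P): 0.2 ≤ 0.2, so result = 1
(((P ∨ (P → P)) ∨ Q) ∧ (P → P)) = min(1, 1) = 1
(P → Q): 0.2 ≤ 0.89, so result = 1
(Q ∨ (P → Q)) = max(0.89, 1) = 1
¬(Q ∨ (P → Q)): Gödel ¬ of 1 = 0 (operand ≠ 0)
¬¬(Q ∨ (P → Q)): Gödel ¬ of 0 = 1 (operand is 0)
¬P: Gödel ¬ of 0.2 = 0 (operand ≠ 0)
(Q → ¬P): 0.89 > 0, so result = 0
(P → (Q → ¬P)): 0.2 > 0, so result = 0
(¬¬(Q ∨ (P → Q)) ∨ (P → (Q → ¬P))) = max(1, 0) = 1
(P ∨ (¬¬(Q ∨ (P → Q)) ∨ (P → (Q → ¬P)))) = max(0.2, 1) = 1
((((P ∨ (P → P)) ∨ Q) ∧ (P → P)) ∨ (P ∨ (¬¬(Q ∨ (P → Q)) ∨ (P → (Q → ¬P))))) = max(1, 1) = 1
(P ∨ ((((P ∨ (P → P)) ∨ Q) ∧ (P → P)) ∨ (P ∨ (¬¬(Q ∨ (P → Q)) ∨ (P → (Q → ¬P)))))) = max(0.2, 1) = 1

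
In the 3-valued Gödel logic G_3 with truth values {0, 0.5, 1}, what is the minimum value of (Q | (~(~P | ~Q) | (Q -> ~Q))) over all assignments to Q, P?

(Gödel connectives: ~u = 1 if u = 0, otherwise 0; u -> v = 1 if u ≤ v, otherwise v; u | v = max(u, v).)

0.50

The minimum is attained at Q = 0.5, P = 0:
  ~P: Gödel ¬ of 0 = 1 (operand is 0)
  ~Q: Gödel ¬ of 0.5 = 0 (operand ≠ 0)
  (~P | ~Q) = max(1, 0) = 1
  ~(~P | ~Q): Gödel ¬ of 1 = 0 (operand ≠ 0)
  ~Q: Gödel ¬ of 0.5 = 0 (operand ≠ 0)
  (Q -> ~Q): 0.5 > 0, so result = 0
  (~(~P | ~Q) | (Q -> ~Q)) = max(0, 0) = 0
  (Q | (~(~P | ~Q) | (Q -> ~Q))) = max(0.5, 0) = 0.5
Checking all 9 assignments confirms none give a value below 0.50.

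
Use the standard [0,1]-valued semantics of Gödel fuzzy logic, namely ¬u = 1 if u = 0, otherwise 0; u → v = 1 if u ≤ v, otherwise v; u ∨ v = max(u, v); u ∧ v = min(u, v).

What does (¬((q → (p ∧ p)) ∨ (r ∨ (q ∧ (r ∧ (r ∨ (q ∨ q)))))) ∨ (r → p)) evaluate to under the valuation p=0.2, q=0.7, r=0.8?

0.20

(p ∧ p) = min(0.2, 0.2) = 0.2
(q → (p ∧ p)): 0.7 > 0.2, so result = 0.2
(q ∨ q) = max(0.7, 0.7) = 0.7
(r ∨ (q ∨ q)) = max(0.8, 0.7) = 0.8
(r ∧ (r ∨ (q ∨ q))) = min(0.8, 0.8) = 0.8
(q ∧ (r ∧ (r ∨ (q ∨ q)))) = min(0.7, 0.8) = 0.7
(r ∨ (q ∧ (r ∧ (r ∨ (q ∨ q))))) = max(0.8, 0.7) = 0.8
((q → (p ∧ p)) ∨ (r ∨ (q ∧ (r ∧ (r ∨ (q ∨ q)))))) = max(0.2, 0.8) = 0.8
¬((q → (p ∧ p)) ∨ (r ∨ (q ∧ (r ∧ (r ∨ (q ∨ q)))))): Gödel ¬ of 0.8 = 0 (operand ≠ 0)
(r → p): 0.8 > 0.2, so result = 0.2
(¬((q → (p ∧ p)) ∨ (r ∨ (q ∧ (r ∧ (r ∨ (q ∨ q)))))) ∨ (r → p)) = max(0, 0.2) = 0.2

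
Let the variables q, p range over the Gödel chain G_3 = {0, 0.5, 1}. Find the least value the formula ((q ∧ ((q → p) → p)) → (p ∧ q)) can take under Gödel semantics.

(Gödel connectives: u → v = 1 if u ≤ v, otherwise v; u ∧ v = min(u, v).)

0.00

The minimum is attained at q = 0.5, p = 0:
  (q → p): 0.5 > 0, so result = 0
  ((q → p) → p): 0 ≤ 0, so result = 1
  (q ∧ ((q → p) → p)) = min(0.5, 1) = 0.5
  (p ∧ q) = min(0, 0.5) = 0
  ((q ∧ ((q → p) → p)) → (p ∧ q)): 0.5 > 0, so result = 0
Checking all 9 assignments confirms none give a value below 0.00.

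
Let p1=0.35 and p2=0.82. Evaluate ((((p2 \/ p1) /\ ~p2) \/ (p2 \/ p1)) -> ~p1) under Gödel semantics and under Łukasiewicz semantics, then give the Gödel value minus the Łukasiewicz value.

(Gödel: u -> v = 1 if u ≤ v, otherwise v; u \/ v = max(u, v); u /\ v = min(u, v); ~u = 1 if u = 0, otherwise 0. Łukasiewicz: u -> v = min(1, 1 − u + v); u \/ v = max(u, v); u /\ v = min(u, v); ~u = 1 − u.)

Gödel evaluation:
  (p2 \/ p1) = max(0.82, 0.35) = 0.82
  ~p2: Gödel ¬ of 0.82 = 0 (operand ≠ 0)
  ((p2 \/ p1) /\ ~p2) = min(0.82, 0) = 0
  (p2 \/ p1) = max(0.82, 0.35) = 0.82
  (((p2 \/ p1) /\ ~p2) \/ (p2 \/ p1)) = max(0, 0.82) = 0.82
  ~p1: Gödel ¬ of 0.35 = 0 (operand ≠ 0)
  ((((p2 \/ p1) /\ ~p2) \/ (p2 \/ p1)) -> ~p1): 0.82 > 0, so result = 0
  Gödel value = 0
Łukasiewicz evaluation:
  (p2 \/ p1) = max(0.82, 0.35) = 0.82
  ~p2: Łukasiewicz ¬ gives 1 − 0.82 = 0.18
  ((p2 \/ p1) /\ ~p2) = min(0.82, 0.18) = 0.18
  (p2 \/ p1) = max(0.82, 0.35) = 0.82
  (((p2 \/ p1) /\ ~p2) \/ (p2 \/ p1)) = max(0.18, 0.82) = 0.82
  ~p1: Łukasiewicz ¬ gives 1 − 0.35 = 0.65
  ((((p2 \/ p1) /\ ~p2) \/ (p2 \/ p1)) -> ~p1): min(1, 1 − 0.82 + 0.65) = 0.83
  Łukasiewicz value = 0.83
Difference: 0 − 0.83 = -0.83

-0.83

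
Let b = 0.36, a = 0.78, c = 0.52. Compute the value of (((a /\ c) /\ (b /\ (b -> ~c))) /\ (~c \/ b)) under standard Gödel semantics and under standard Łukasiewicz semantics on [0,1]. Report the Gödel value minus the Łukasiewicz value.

-0.36

Gödel evaluation:
  (a /\ c) = min(0.78, 0.52) = 0.52
  ~c: Gödel ¬ of 0.52 = 0 (operand ≠ 0)
  (b -> ~c): 0.36 > 0, so result = 0
  (b /\ (b -> ~c)) = min(0.36, 0) = 0
  ((a /\ c) /\ (b /\ (b -> ~c))) = min(0.52, 0) = 0
  ~c: Gödel ¬ of 0.52 = 0 (operand ≠ 0)
  (~c \/ b) = max(0, 0.36) = 0.36
  (((a /\ c) /\ (b /\ (b -> ~c))) /\ (~c \/ b)) = min(0, 0.36) = 0
  Gödel value = 0
Łukasiewicz evaluation:
  (a /\ c) = min(0.78, 0.52) = 0.52
  ~c: Łukasiewicz ¬ gives 1 − 0.52 = 0.48
  (b -> ~c): min(1, 1 − 0.36 + 0.48) = 1
  (b /\ (b -> ~c)) = min(0.36, 1) = 0.36
  ((a /\ c) /\ (b /\ (b -> ~c))) = min(0.52, 0.36) = 0.36
  ~c: Łukasiewicz ¬ gives 1 − 0.52 = 0.48
  (~c \/ b) = max(0.48, 0.36) = 0.48
  (((a /\ c) /\ (b /\ (b -> ~c))) /\ (~c \/ b)) = min(0.36, 0.48) = 0.36
  Łukasiewicz value = 0.36
Difference: 0 − 0.36 = -0.36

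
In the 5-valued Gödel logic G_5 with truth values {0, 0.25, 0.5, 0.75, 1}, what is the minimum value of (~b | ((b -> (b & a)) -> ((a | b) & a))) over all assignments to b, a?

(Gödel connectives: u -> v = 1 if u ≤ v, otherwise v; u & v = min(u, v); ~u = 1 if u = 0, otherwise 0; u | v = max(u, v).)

The minimum is attained at b = 0.25, a = 0.25:
  ~b: Gödel ¬ of 0.25 = 0 (operand ≠ 0)
  (b & a) = min(0.25, 0.25) = 0.25
  (b -> (b & a)): 0.25 ≤ 0.25, so result = 1
  (a | b) = max(0.25, 0.25) = 0.25
  ((a | b) & a) = min(0.25, 0.25) = 0.25
  ((b -> (b & a)) -> ((a | b) & a)): 1 > 0.25, so result = 0.25
  (~b | ((b -> (b & a)) -> ((a | b) & a))) = max(0, 0.25) = 0.25
Checking all 25 assignments confirms none give a value below 0.25.

0.25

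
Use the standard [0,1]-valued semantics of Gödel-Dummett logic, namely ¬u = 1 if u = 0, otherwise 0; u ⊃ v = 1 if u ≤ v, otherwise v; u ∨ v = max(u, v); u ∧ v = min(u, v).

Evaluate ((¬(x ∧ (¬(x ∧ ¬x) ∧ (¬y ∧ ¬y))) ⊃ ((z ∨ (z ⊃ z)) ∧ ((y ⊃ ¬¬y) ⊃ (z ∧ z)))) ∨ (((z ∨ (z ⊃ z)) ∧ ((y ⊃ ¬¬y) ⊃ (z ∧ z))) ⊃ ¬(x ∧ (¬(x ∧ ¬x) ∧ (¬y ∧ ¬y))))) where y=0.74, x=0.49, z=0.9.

¬x: Gödel ¬ of 0.49 = 0 (operand ≠ 0)
(x ∧ ¬x) = min(0.49, 0) = 0
¬(x ∧ ¬x): Gödel ¬ of 0 = 1 (operand is 0)
¬y: Gödel ¬ of 0.74 = 0 (operand ≠ 0)
¬y: Gödel ¬ of 0.74 = 0 (operand ≠ 0)
(¬y ∧ ¬y) = min(0, 0) = 0
(¬(x ∧ ¬x) ∧ (¬y ∧ ¬y)) = min(1, 0) = 0
(x ∧ (¬(x ∧ ¬x) ∧ (¬y ∧ ¬y))) = min(0.49, 0) = 0
¬(x ∧ (¬(x ∧ ¬x) ∧ (¬y ∧ ¬y))): Gödel ¬ of 0 = 1 (operand is 0)
(z ⊃ z): 0.9 ≤ 0.9, so result = 1
(z ∨ (z ⊃ z)) = max(0.9, 1) = 1
¬y: Gödel ¬ of 0.74 = 0 (operand ≠ 0)
¬¬y: Gödel ¬ of 0 = 1 (operand is 0)
(y ⊃ ¬¬y): 0.74 ≤ 1, so result = 1
(z ∧ z) = min(0.9, 0.9) = 0.9
((y ⊃ ¬¬y) ⊃ (z ∧ z)): 1 > 0.9, so result = 0.9
((z ∨ (z ⊃ z)) ∧ ((y ⊃ ¬¬y) ⊃ (z ∧ z))) = min(1, 0.9) = 0.9
(¬(x ∧ (¬(x ∧ ¬x) ∧ (¬y ∧ ¬y))) ⊃ ((z ∨ (z ⊃ z)) ∧ ((y ⊃ ¬¬y) ⊃ (z ∧ z)))): 1 > 0.9, so result = 0.9
(z ⊃ z): 0.9 ≤ 0.9, so result = 1
(z ∨ (z ⊃ z)) = max(0.9, 1) = 1
¬y: Gödel ¬ of 0.74 = 0 (operand ≠ 0)
¬¬y: Gödel ¬ of 0 = 1 (operand is 0)
(y ⊃ ¬¬y): 0.74 ≤ 1, so result = 1
(z ∧ z) = min(0.9, 0.9) = 0.9
((y ⊃ ¬¬y) ⊃ (z ∧ z)): 1 > 0.9, so result = 0.9
((z ∨ (z ⊃ z)) ∧ ((y ⊃ ¬¬y) ⊃ (z ∧ z))) = min(1, 0.9) = 0.9
¬x: Gödel ¬ of 0.49 = 0 (operand ≠ 0)
(x ∧ ¬x) = min(0.49, 0) = 0
¬(x ∧ ¬x): Gödel ¬ of 0 = 1 (operand is 0)
¬y: Gödel ¬ of 0.74 = 0 (operand ≠ 0)
¬y: Gödel ¬ of 0.74 = 0 (operand ≠ 0)
(¬y ∧ ¬y) = min(0, 0) = 0
(¬(x ∧ ¬x) ∧ (¬y ∧ ¬y)) = min(1, 0) = 0
(x ∧ (¬(x ∧ ¬x) ∧ (¬y ∧ ¬y))) = min(0.49, 0) = 0
¬(x ∧ (¬(x ∧ ¬x) ∧ (¬y ∧ ¬y))): Gödel ¬ of 0 = 1 (operand is 0)
(((z ∨ (z ⊃ z)) ∧ ((y ⊃ ¬¬y) ⊃ (z ∧ z))) ⊃ ¬(x ∧ (¬(x ∧ ¬x) ∧ (¬y ∧ ¬y)))): 0.9 ≤ 1, so result = 1
((¬(x ∧ (¬(x ∧ ¬x) ∧ (¬y ∧ ¬y))) ⊃ ((z ∨ (z ⊃ z)) ∧ ((y ⊃ ¬¬y) ⊃ (z ∧ z)))) ∨ (((z ∨ (z ⊃ z)) ∧ ((y ⊃ ¬¬y) ⊃ (z ∧ z))) ⊃ ¬(x ∧ (¬(x ∧ ¬x) ∧ (¬y ∧ ¬y))))) = max(0.9, 1) = 1

1.00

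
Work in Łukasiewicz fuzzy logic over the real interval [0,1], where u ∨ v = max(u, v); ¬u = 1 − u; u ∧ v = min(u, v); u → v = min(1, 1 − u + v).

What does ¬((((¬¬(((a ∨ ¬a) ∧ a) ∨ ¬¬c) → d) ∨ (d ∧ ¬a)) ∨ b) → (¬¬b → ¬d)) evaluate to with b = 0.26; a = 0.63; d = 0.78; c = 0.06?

0.04

¬a: Łukasiewicz ¬ gives 1 − 0.63 = 0.37
(a ∨ ¬a) = max(0.63, 0.37) = 0.63
((a ∨ ¬a) ∧ a) = min(0.63, 0.63) = 0.63
¬c: Łukasiewicz ¬ gives 1 − 0.06 = 0.94
¬¬c: Łukasiewicz ¬ gives 1 − 0.94 = 0.06
(((a ∨ ¬a) ∧ a) ∨ ¬¬c) = max(0.63, 0.06) = 0.63
¬(((a ∨ ¬a) ∧ a) ∨ ¬¬c): Łukasiewicz ¬ gives 1 − 0.63 = 0.37
¬¬(((a ∨ ¬a) ∧ a) ∨ ¬¬c): Łukasiewicz ¬ gives 1 − 0.37 = 0.63
(¬¬(((a ∨ ¬a) ∧ a) ∨ ¬¬c) → d): min(1, 1 − 0.63 + 0.78) = 1
¬a: Łukasiewicz ¬ gives 1 − 0.63 = 0.37
(d ∧ ¬a) = min(0.78, 0.37) = 0.37
((¬¬(((a ∨ ¬a) ∧ a) ∨ ¬¬c) → d) ∨ (d ∧ ¬a)) = max(1, 0.37) = 1
(((¬¬(((a ∨ ¬a) ∧ a) ∨ ¬¬c) → d) ∨ (d ∧ ¬a)) ∨ b) = max(1, 0.26) = 1
¬b: Łukasiewicz ¬ gives 1 − 0.26 = 0.74
¬¬b: Łukasiewicz ¬ gives 1 − 0.74 = 0.26
¬d: Łukasiewicz ¬ gives 1 − 0.78 = 0.22
(¬¬b → ¬d): min(1, 1 − 0.26 + 0.22) = 0.96
((((¬¬(((a ∨ ¬a) ∧ a) ∨ ¬¬c) → d) ∨ (d ∧ ¬a)) ∨ b) → (¬¬b → ¬d)): min(1, 1 − 1 + 0.96) = 0.96
¬((((¬¬(((a ∨ ¬a) ∧ a) ∨ ¬¬c) → d) ∨ (d ∧ ¬a)) ∨ b) → (¬¬b → ¬d)): Łukasiewicz ¬ gives 1 − 0.96 = 0.04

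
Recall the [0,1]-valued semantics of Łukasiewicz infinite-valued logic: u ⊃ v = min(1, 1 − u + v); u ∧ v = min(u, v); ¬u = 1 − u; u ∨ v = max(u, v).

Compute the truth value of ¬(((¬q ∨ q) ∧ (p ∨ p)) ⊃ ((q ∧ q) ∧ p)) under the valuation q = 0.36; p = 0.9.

0.28

¬q: Łukasiewicz ¬ gives 1 − 0.36 = 0.64
(¬q ∨ q) = max(0.64, 0.36) = 0.64
(p ∨ p) = max(0.9, 0.9) = 0.9
((¬q ∨ q) ∧ (p ∨ p)) = min(0.64, 0.9) = 0.64
(q ∧ q) = min(0.36, 0.36) = 0.36
((q ∧ q) ∧ p) = min(0.36, 0.9) = 0.36
(((¬q ∨ q) ∧ (p ∨ p)) ⊃ ((q ∧ q) ∧ p)): min(1, 1 − 0.64 + 0.36) = 0.72
¬(((¬q ∨ q) ∧ (p ∨ p)) ⊃ ((q ∧ q) ∧ p)): Łukasiewicz ¬ gives 1 − 0.72 = 0.28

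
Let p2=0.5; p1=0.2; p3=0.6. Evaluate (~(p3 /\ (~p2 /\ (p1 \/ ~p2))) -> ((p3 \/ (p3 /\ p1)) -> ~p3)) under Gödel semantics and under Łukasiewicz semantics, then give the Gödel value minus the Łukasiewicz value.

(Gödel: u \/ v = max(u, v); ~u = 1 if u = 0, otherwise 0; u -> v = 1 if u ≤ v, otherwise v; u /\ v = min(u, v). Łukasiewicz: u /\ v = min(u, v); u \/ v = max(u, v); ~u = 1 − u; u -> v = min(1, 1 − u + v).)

-1.00

Gödel evaluation:
  ~p2: Gödel ¬ of 0.5 = 0 (operand ≠ 0)
  ~p2: Gödel ¬ of 0.5 = 0 (operand ≠ 0)
  (p1 \/ ~p2) = max(0.2, 0) = 0.2
  (~p2 /\ (p1 \/ ~p2)) = min(0, 0.2) = 0
  (p3 /\ (~p2 /\ (p1 \/ ~p2))) = min(0.6, 0) = 0
  ~(p3 /\ (~p2 /\ (p1 \/ ~p2))): Gödel ¬ of 0 = 1 (operand is 0)
  (p3 /\ p1) = min(0.6, 0.2) = 0.2
  (p3 \/ (p3 /\ p1)) = max(0.6, 0.2) = 0.6
  ~p3: Gödel ¬ of 0.6 = 0 (operand ≠ 0)
  ((p3 \/ (p3 /\ p1)) -> ~p3): 0.6 > 0, so result = 0
  (~(p3 /\ (~p2 /\ (p1 \/ ~p2))) -> ((p3 \/ (p3 /\ p1)) -> ~p3)): 1 > 0, so result = 0
  Gödel value = 0
Łukasiewicz evaluation:
  ~p2: Łukasiewicz ¬ gives 1 − 0.5 = 0.5
  ~p2: Łukasiewicz ¬ gives 1 − 0.5 = 0.5
  (p1 \/ ~p2) = max(0.2, 0.5) = 0.5
  (~p2 /\ (p1 \/ ~p2)) = min(0.5, 0.5) = 0.5
  (p3 /\ (~p2 /\ (p1 \/ ~p2))) = min(0.6, 0.5) = 0.5
  ~(p3 /\ (~p2 /\ (p1 \/ ~p2))): Łukasiewicz ¬ gives 1 − 0.5 = 0.5
  (p3 /\ p1) = min(0.6, 0.2) = 0.2
  (p3 \/ (p3 /\ p1)) = max(0.6, 0.2) = 0.6
  ~p3: Łukasiewicz ¬ gives 1 − 0.6 = 0.4
  ((p3 \/ (p3 /\ p1)) -> ~p3): min(1, 1 − 0.6 + 0.4) = 0.8
  (~(p3 /\ (~p2 /\ (p1 \/ ~p2))) -> ((p3 \/ (p3 /\ p1)) -> ~p3)): min(1, 1 − 0.5 + 0.8) = 1
  Łukasiewicz value = 1
Difference: 0 − 1 = -1.00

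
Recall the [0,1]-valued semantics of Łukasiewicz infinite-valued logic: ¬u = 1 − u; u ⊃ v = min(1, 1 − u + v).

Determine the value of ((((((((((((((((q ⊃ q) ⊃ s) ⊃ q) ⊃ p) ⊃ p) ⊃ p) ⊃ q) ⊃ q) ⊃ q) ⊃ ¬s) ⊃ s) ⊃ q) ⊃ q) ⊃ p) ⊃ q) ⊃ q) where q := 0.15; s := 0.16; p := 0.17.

0.88

(q ⊃ q): min(1, 1 − 0.15 + 0.15) = 1
((q ⊃ q) ⊃ s): min(1, 1 − 1 + 0.16) = 0.16
(((q ⊃ q) ⊃ s) ⊃ q): min(1, 1 − 0.16 + 0.15) = 0.99
((((q ⊃ q) ⊃ s) ⊃ q) ⊃ p): min(1, 1 − 0.99 + 0.17) = 0.18
(((((q ⊃ q) ⊃ s) ⊃ q) ⊃ p) ⊃ p): min(1, 1 − 0.18 + 0.17) = 0.99
((((((q ⊃ q) ⊃ s) ⊃ q) ⊃ p) ⊃ p) ⊃ p): min(1, 1 − 0.99 + 0.17) = 0.18
(((((((q ⊃ q) ⊃ s) ⊃ q) ⊃ p) ⊃ p) ⊃ p) ⊃ q): min(1, 1 − 0.18 + 0.15) = 0.97
((((((((q ⊃ q) ⊃ s) ⊃ q) ⊃ p) ⊃ p) ⊃ p) ⊃ q) ⊃ q): min(1, 1 − 0.97 + 0.15) = 0.18
(((((((((q ⊃ q) ⊃ s) ⊃ q) ⊃ p) ⊃ p) ⊃ p) ⊃ q) ⊃ q) ⊃ q): min(1, 1 − 0.18 + 0.15) = 0.97
¬s: Łukasiewicz ¬ gives 1 − 0.16 = 0.84
((((((((((q ⊃ q) ⊃ s) ⊃ q) ⊃ p) ⊃ p) ⊃ p) ⊃ q) ⊃ q) ⊃ q) ⊃ ¬s): min(1, 1 − 0.97 + 0.84) = 0.87
(((((((((((q ⊃ q) ⊃ s) ⊃ q) ⊃ p) ⊃ p) ⊃ p) ⊃ q) ⊃ q) ⊃ q) ⊃ ¬s) ⊃ s): min(1, 1 − 0.87 + 0.16) = 0.29
((((((((((((q ⊃ q) ⊃ s) ⊃ q) ⊃ p) ⊃ p) ⊃ p) ⊃ q) ⊃ q) ⊃ q) ⊃ ¬s) ⊃ s) ⊃ q): min(1, 1 − 0.29 + 0.15) = 0.86
(((((((((((((q ⊃ q) ⊃ s) ⊃ q) ⊃ p) ⊃ p) ⊃ p) ⊃ q) ⊃ q) ⊃ q) ⊃ ¬s) ⊃ s) ⊃ q) ⊃ q): min(1, 1 − 0.86 + 0.15) = 0.29
((((((((((((((q ⊃ q) ⊃ s) ⊃ q) ⊃ p) ⊃ p) ⊃ p) ⊃ q) ⊃ q) ⊃ q) ⊃ ¬s) ⊃ s) ⊃ q) ⊃ q) ⊃ p): min(1, 1 − 0.29 + 0.17) = 0.88
(((((((((((((((q ⊃ q) ⊃ s) ⊃ q) ⊃ p) ⊃ p) ⊃ p) ⊃ q) ⊃ q) ⊃ q) ⊃ ¬s) ⊃ s) ⊃ q) ⊃ q) ⊃ p) ⊃ q): min(1, 1 − 0.88 + 0.15) = 0.27
((((((((((((((((q ⊃ q) ⊃ s) ⊃ q) ⊃ p) ⊃ p) ⊃ p) ⊃ q) ⊃ q) ⊃ q) ⊃ ¬s) ⊃ s) ⊃ q) ⊃ q) ⊃ p) ⊃ q) ⊃ q): min(1, 1 − 0.27 + 0.15) = 0.88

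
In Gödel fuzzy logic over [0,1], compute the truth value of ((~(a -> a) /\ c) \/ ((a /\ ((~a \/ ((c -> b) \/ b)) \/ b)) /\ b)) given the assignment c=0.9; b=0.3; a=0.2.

(a -> a): 0.2 ≤ 0.2, so result = 1
~(a -> a): Gödel ¬ of 1 = 0 (operand ≠ 0)
(~(a -> a) /\ c) = min(0, 0.9) = 0
~a: Gödel ¬ of 0.2 = 0 (operand ≠ 0)
(c -> b): 0.9 > 0.3, so result = 0.3
((c -> b) \/ b) = max(0.3, 0.3) = 0.3
(~a \/ ((c -> b) \/ b)) = max(0, 0.3) = 0.3
((~a \/ ((c -> b) \/ b)) \/ b) = max(0.3, 0.3) = 0.3
(a /\ ((~a \/ ((c -> b) \/ b)) \/ b)) = min(0.2, 0.3) = 0.2
((a /\ ((~a \/ ((c -> b) \/ b)) \/ b)) /\ b) = min(0.2, 0.3) = 0.2
((~(a -> a) /\ c) \/ ((a /\ ((~a \/ ((c -> b) \/ b)) \/ b)) /\ b)) = max(0, 0.2) = 0.2

0.20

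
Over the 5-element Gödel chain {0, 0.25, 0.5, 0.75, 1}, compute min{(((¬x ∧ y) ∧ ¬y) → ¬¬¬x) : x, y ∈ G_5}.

Every assignment gives 1. For instance at x = 0, y = 0:
  ¬x: Gödel ¬ of 0 = 1 (operand is 0)
  (¬x ∧ y) = min(1, 0) = 0
  ¬y: Gödel ¬ of 0 = 1 (operand is 0)
  ((¬x ∧ y) ∧ ¬y) = min(0, 1) = 0
  ¬x: Gödel ¬ of 0 = 1 (operand is 0)
  ¬¬x: Gödel ¬ of 1 = 0 (operand ≠ 0)
  ¬¬¬x: Gödel ¬ of 0 = 1 (operand is 0)
  (((¬x ∧ y) ∧ ¬y) → ¬¬¬x): 0 ≤ 1, so result = 1
All 25 assignments give value 1 — the formula is a G_5-tautology.

1.00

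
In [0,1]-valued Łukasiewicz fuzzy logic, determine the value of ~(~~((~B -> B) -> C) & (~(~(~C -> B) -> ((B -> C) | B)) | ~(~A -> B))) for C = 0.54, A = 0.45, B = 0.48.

0.93

~B: Łukasiewicz ¬ gives 1 − 0.48 = 0.52
(~B -> B): min(1, 1 − 0.52 + 0.48) = 0.96
((~B -> B) -> C): min(1, 1 − 0.96 + 0.54) = 0.58
~((~B -> B) -> C): Łukasiewicz ¬ gives 1 − 0.58 = 0.42
~~((~B -> B) -> C): Łukasiewicz ¬ gives 1 − 0.42 = 0.58
~C: Łukasiewicz ¬ gives 1 − 0.54 = 0.46
(~C -> B): min(1, 1 − 0.46 + 0.48) = 1
~(~C -> B): Łukasiewicz ¬ gives 1 − 1 = 0
(B -> C): min(1, 1 − 0.48 + 0.54) = 1
((B -> C) | B) = max(1, 0.48) = 1
(~(~C -> B) -> ((B -> C) | B)): min(1, 1 − 0 + 1) = 1
~(~(~C -> B) -> ((B -> C) | B)): Łukasiewicz ¬ gives 1 − 1 = 0
~A: Łukasiewicz ¬ gives 1 − 0.45 = 0.55
(~A -> B): min(1, 1 − 0.55 + 0.48) = 0.93
~(~A -> B): Łukasiewicz ¬ gives 1 − 0.93 = 0.07
(~(~(~C -> B) -> ((B -> C) | B)) | ~(~A -> B)) = max(0, 0.07) = 0.07
(~~((~B -> B) -> C) & (~(~(~C -> B) -> ((B -> C) | B)) | ~(~A -> B))) = min(0.58, 0.07) = 0.07
~(~~((~B -> B) -> C) & (~(~(~C -> B) -> ((B -> C) | B)) | ~(~A -> B))): Łukasiewicz ¬ gives 1 − 0.07 = 0.93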